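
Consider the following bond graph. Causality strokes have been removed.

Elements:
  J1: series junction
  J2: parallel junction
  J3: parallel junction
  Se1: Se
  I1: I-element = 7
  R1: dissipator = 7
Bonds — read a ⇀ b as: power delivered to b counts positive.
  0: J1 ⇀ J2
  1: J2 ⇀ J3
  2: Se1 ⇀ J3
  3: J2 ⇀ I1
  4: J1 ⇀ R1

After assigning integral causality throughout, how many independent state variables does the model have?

b2 |J3  (source Se1 imposes e)
b1 |J2  (J3 effort already set via bond 2)
b0 |J1  (0-jn J2 has e-setter on 1)
b3 |I1  (J2 effort already set via bond 1)
b4 |R1  (only one flow-in slot at J1)

1  (I1 all integral)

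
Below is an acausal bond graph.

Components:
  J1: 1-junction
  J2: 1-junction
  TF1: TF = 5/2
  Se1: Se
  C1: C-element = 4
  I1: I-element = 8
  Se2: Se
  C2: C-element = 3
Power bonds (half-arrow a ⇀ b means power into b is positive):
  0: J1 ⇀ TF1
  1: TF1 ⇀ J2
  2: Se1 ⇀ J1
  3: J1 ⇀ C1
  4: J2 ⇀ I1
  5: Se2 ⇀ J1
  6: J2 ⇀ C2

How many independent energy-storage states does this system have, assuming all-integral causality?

bond 2 |J1  (Se1: effort source, stroke at far end)
bond 5 |J1  (source Se2 imposes e)
bond 3 |J1  (C1 integral (e out))
bond 0 |TF1  (only one flow-in slot at J1)
bond 1 |J2  (TF1 one-in-one-out from 0)
bond 4 |I1  (I1 integral (f out))
bond 6 |J2  (common-f at J2 fixed by 4)

3  (C1, C2, I1 all integral)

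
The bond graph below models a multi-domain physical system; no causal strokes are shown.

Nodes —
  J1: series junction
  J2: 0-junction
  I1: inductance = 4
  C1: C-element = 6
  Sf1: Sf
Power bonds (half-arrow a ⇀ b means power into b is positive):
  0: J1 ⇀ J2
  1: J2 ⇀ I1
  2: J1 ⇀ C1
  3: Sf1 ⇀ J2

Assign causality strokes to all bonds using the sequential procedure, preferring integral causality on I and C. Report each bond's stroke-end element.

#3 |Sf1  (Sf1 (Sf) sets flow on bond)
#1 |I1  (I1 outputs flow p/I1)
#0 |J2  (J2 needs exactly one e-in)
#2 |J1  (J1 flow already set via bond 0)

β0 |J2
β1 |I1
β2 |J1
β3 |Sf1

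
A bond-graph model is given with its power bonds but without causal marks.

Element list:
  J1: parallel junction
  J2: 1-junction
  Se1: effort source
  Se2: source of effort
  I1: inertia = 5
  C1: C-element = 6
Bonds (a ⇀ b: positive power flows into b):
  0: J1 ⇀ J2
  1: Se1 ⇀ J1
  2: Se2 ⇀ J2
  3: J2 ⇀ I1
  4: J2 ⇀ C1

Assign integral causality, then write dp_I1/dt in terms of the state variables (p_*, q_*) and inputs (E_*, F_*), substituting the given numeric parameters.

bond 1 →J1  (Se1 (Se) sets effort on bond)
bond 2 →J2  (Se2 (Se) sets effort on bond)
bond 0 →J2  (common-e at J1 fixed by 1)
bond 3 →I1  (prefer integral on I1)
bond 4 →J2  (J2 flow already set via bond 3)

dp_I1/dt = E_Se1 + E_Se2 - q_C1/6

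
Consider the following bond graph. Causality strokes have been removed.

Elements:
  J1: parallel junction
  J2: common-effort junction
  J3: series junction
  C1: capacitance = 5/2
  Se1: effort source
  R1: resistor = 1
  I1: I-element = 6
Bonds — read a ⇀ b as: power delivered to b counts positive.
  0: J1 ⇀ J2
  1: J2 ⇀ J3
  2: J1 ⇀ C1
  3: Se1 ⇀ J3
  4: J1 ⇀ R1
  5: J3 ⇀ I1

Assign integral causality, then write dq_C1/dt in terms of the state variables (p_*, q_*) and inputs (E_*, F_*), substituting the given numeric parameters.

dq_C1/dt = -p_I1/6 - 2*q_C1/5

#3 |J3  (Se1 (Se) sets effort on bond)
#2 |J1  (C1 outputs effort q/C1)
#0 |J2  (J1: bond 2 brought effort, rest push out)
#4 |R1  (0-jn J1 has e-setter on 2)
#1 |J3  (J2 effort already set via bond 0)
#5 |I1  (only one flow-in slot at J3)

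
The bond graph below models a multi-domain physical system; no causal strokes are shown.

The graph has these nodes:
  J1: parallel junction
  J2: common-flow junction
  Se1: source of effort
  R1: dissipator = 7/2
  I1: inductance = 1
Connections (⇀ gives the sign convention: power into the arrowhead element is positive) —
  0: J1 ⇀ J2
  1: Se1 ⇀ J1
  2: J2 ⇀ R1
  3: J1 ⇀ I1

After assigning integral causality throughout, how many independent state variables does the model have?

β1 |J1  (Se1 (Se) sets effort on bond)
β0 |J2  (common-e at J1 fixed by 1)
β3 |I1  (0-jn J1 has e-setter on 1)
β2 |R1  (J2 needs exactly one f-in)

1  (I1 all integral)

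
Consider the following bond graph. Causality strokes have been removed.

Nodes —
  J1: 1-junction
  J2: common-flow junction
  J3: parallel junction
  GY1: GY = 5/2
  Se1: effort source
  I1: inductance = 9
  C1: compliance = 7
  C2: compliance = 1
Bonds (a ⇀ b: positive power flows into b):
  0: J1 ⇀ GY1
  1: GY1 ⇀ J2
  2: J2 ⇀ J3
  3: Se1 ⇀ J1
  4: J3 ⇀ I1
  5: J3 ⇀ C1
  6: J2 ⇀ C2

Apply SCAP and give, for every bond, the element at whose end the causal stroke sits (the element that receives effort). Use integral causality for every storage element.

bond 3 stroke at J1  (Se1 fixes effort; stroke away)
bond 0 stroke at GY1  (closing 1-jn rule on J1)
bond 1 stroke at GY1  (GY1: gyrator matches bond 0)
bond 2 stroke at J2  (1-jn J2 has f-setter on 1)
bond 6 stroke at J2  (J2: bond 1 brought flow, rest push out)
bond 4 stroke at I1  (prefer integral on I1)
bond 5 stroke at J3  (J3: last free bond brings effort in)

b0 |GY1
b1 |GY1
b2 |J2
b3 |J1
b4 |I1
b5 |J3
b6 |J2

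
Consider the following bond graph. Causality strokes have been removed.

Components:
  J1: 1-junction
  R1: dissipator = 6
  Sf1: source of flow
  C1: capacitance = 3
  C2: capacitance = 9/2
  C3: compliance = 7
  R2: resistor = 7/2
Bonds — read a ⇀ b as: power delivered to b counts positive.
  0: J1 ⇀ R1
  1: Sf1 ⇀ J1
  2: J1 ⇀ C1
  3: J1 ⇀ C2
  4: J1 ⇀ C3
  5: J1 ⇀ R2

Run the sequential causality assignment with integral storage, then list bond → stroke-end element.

b0 →J1
b1 →Sf1
b2 →J1
b3 →J1
b4 →J1
b5 →J1

b1 stroke→Sf1  (Sf1 (Sf) sets flow on bond)
b0 stroke→J1  (common-f at J1 fixed by 1)
b2 stroke→J1  (1-jn J1 has f-setter on 1)
b3 stroke→J1  (J1: bond 1 brought flow, rest push out)
b4 stroke→J1  (1-jn J1 has f-setter on 1)
b5 stroke→J1  (1-jn J1 has f-setter on 1)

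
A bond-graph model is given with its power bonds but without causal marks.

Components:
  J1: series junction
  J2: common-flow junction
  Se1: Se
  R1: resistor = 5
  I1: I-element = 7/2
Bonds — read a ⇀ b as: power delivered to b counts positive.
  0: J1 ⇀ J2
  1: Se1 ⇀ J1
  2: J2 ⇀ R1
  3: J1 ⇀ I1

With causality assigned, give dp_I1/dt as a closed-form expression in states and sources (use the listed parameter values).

β1 →J1  (Se1 (Se) sets effort on bond)
β3 →I1  (I1 outputs flow p/I1)
β0 →J1  (J1: bond 3 brought flow, rest push out)
β2 →J2  (1-jn J2 has f-setter on 0)

dp_I1/dt = E_Se1 - 10*p_I1/7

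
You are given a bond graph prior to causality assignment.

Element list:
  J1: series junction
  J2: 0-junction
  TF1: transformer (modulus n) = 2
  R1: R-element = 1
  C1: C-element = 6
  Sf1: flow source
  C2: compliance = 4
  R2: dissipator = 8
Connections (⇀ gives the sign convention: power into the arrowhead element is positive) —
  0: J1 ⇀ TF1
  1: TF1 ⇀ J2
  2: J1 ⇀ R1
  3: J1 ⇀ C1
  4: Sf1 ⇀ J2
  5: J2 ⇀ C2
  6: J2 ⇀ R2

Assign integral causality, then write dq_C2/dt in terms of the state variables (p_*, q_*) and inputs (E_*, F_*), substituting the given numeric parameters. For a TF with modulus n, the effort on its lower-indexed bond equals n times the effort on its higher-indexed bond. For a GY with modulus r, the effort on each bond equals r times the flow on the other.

β4 stroke→Sf1  (Sf1: flow source, stroke at near end)
β3 stroke→J1  (C1 integral (e out))
β5 stroke→J2  (prefer integral on C2)
β1 stroke→TF1  (common-e at J2 fixed by 5)
β6 stroke→R2  (common-e at J2 fixed by 5)
β0 stroke→J1  (TF1: transformer flips bond 1)
β2 stroke→R1  (only one flow-in slot at J1)

dq_C2/dt = F_Sf1 - q_C1/3 - 33*q_C2/32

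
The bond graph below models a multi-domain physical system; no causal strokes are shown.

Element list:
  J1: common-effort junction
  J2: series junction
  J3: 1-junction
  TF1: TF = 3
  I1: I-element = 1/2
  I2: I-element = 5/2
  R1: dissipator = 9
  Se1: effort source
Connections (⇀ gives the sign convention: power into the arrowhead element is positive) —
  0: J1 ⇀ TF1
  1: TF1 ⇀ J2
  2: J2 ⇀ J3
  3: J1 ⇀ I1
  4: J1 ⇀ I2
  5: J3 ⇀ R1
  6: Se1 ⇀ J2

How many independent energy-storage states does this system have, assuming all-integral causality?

2  (I1, I2 all integral)

β6 →J2  (Se1 (Se) sets effort on bond)
β3 →I1  (prefer integral on I1)
β4 →I2  (I2 integral (f out))
β0 →J1  (J1: last free bond brings effort in)
β1 →TF1  (through TF1, causality passes straight; one stroke at TF1)
β2 →J2  (J2: bond 1 brought flow, rest push out)
β5 →J3  (1-jn J3 has f-setter on 2)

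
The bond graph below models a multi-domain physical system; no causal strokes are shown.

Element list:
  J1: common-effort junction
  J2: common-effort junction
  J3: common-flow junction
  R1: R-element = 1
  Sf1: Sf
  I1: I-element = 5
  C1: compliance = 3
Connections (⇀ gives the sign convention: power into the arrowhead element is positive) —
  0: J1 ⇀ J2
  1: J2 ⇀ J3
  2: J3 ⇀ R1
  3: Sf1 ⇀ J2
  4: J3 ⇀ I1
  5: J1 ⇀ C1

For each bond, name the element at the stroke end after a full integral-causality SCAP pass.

b3 stroke at Sf1  (Sf1 (Sf) sets flow on bond)
b4 stroke at I1  (prefer integral on I1)
b1 stroke at J3  (J3 flow already set via bond 4)
b2 stroke at J3  (1-jn J3 has f-setter on 4)
b0 stroke at J2  (J2 needs exactly one e-in)
b5 stroke at J1  (J1 needs exactly one e-in)

bond 0 →J2
bond 1 →J3
bond 2 →J3
bond 3 →Sf1
bond 4 →I1
bond 5 →J1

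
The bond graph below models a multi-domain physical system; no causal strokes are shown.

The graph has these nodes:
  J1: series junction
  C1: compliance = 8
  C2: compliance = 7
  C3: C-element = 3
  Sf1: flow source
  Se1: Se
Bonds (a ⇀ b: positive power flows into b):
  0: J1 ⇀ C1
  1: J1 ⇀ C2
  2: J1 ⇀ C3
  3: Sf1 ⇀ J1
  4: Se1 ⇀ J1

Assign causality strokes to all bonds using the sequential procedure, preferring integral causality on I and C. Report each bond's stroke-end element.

bond 0 stroke→J1
bond 1 stroke→J1
bond 2 stroke→J1
bond 3 stroke→Sf1
bond 4 stroke→J1

b3 →Sf1  (Sf1: flow source, stroke at near end)
b4 →J1  (source Se1 imposes e)
b0 →J1  (common-f at J1 fixed by 3)
b1 →J1  (common-f at J1 fixed by 3)
b2 →J1  (J1 flow already set via bond 3)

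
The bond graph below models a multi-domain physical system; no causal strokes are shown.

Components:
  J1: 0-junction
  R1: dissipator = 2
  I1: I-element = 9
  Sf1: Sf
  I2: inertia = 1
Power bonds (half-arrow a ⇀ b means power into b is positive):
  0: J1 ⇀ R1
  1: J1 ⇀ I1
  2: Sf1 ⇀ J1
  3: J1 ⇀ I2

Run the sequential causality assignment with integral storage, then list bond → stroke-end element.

#0 stroke at J1
#1 stroke at I1
#2 stroke at Sf1
#3 stroke at I2

bond 2 stroke→Sf1  (Sf1 fixes flow; stroke at Sf1)
bond 1 stroke→I1  (prefer integral on I1)
bond 3 stroke→I2  (I2 integral (f out))
bond 0 stroke→J1  (J1 needs exactly one e-in)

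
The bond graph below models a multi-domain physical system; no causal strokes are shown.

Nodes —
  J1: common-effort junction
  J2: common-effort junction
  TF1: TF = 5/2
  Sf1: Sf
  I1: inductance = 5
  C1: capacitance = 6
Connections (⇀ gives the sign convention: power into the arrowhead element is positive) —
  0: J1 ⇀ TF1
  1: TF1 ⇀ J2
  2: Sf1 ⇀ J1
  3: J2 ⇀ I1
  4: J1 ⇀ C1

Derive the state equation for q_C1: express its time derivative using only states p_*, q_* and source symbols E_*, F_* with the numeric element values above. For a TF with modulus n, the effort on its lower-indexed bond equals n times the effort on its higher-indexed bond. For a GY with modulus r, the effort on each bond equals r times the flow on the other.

dq_C1/dt = F_Sf1 - 2*p_I1/25

b2 stroke→Sf1  (source Sf1 imposes f)
b3 stroke→I1  (prefer integral on I1)
b1 stroke→J2  (only one effort-in slot at J2)
b0 stroke→TF1  (TF1: transformer flips bond 1)
b4 stroke→J1  (only one effort-in slot at J1)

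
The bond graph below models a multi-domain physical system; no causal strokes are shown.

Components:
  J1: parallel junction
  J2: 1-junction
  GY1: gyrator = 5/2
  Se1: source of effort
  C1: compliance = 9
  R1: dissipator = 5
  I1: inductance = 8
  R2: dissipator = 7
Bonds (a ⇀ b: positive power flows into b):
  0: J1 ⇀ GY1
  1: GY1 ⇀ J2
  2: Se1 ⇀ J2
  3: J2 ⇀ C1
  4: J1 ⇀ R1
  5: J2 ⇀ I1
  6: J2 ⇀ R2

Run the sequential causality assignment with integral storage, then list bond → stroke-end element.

bond 2 stroke→J2  (Se1 (Se) sets effort on bond)
bond 3 stroke→J2  (C1 outputs effort q/C1)
bond 5 stroke→I1  (I1: I, integral causality)
bond 1 stroke→J2  (J2 flow already set via bond 5)
bond 6 stroke→J2  (J2 flow already set via bond 5)
bond 0 stroke→J1  (GY GY1: same side as bond 1)
bond 4 stroke→R1  (0-jn J1 has e-setter on 0)

bond 0 stroke at J1
bond 1 stroke at J2
bond 2 stroke at J2
bond 3 stroke at J2
bond 4 stroke at R1
bond 5 stroke at I1
bond 6 stroke at J2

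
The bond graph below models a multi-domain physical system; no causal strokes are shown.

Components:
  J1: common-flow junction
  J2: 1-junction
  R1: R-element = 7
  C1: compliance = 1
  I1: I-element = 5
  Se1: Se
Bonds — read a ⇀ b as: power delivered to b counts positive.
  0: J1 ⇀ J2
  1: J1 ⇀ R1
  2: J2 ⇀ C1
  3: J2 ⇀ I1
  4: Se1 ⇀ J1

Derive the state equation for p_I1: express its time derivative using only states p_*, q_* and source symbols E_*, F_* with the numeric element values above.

#4 stroke→J1  (Se1 fixes effort; stroke away)
#2 stroke→J2  (C1 integral (e out))
#3 stroke→I1  (I1 outputs flow p/I1)
#0 stroke→J2  (J2: bond 3 brought flow, rest push out)
#1 stroke→J1  (common-f at J1 fixed by 0)

dp_I1/dt = E_Se1 - 7*p_I1/5 - q_C1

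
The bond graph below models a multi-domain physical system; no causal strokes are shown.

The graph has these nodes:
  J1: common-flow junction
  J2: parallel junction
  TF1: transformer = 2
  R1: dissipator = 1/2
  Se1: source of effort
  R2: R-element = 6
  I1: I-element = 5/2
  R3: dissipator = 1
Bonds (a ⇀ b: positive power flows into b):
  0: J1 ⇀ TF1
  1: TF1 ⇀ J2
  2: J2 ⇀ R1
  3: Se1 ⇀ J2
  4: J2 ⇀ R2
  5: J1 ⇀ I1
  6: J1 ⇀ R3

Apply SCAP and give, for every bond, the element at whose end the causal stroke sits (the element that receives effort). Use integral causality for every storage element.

#3 stroke→J2  (source Se1 imposes e)
#1 stroke→TF1  (common-e at J2 fixed by 3)
#2 stroke→R1  (common-e at J2 fixed by 3)
#4 stroke→R2  (J2 effort already set via bond 3)
#0 stroke→J1  (TF1: transformer flips bond 1)
#5 stroke→I1  (I1: I, integral causality)
#6 stroke→J1  (1-jn J1 has f-setter on 5)

b0 |J1
b1 |TF1
b2 |R1
b3 |J2
b4 |R2
b5 |I1
b6 |J1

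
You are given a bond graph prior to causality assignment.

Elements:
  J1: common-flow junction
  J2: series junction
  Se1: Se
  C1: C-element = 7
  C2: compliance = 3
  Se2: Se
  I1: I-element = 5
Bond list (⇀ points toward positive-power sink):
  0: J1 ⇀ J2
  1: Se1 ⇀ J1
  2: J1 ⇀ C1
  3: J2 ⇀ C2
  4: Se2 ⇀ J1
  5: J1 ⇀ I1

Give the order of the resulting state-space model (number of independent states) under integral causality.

3  (C1, C2, I1 all integral)

b1 |J1  (Se1 fixes effort; stroke away)
b4 |J1  (Se2: effort source, stroke at far end)
b2 |J1  (C1 integral (e out))
b3 |J2  (C2 integral (e out))
b0 |J1  (J2 needs exactly one f-in)
b5 |I1  (only one flow-in slot at J1)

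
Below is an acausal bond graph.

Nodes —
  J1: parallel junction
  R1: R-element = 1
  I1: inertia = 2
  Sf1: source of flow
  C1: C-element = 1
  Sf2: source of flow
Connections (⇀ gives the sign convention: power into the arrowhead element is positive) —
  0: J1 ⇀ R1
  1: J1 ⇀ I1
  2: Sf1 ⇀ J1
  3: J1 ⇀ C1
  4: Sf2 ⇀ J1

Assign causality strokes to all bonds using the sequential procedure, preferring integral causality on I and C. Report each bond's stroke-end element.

b0 stroke→R1
b1 stroke→I1
b2 stroke→Sf1
b3 stroke→J1
b4 stroke→Sf2

b2 stroke at Sf1  (Sf1 fixes flow; stroke at Sf1)
b4 stroke at Sf2  (Sf2: flow source, stroke at near end)
b1 stroke at I1  (I1 integral (f out))
b3 stroke at J1  (prefer integral on C1)
b0 stroke at R1  (0-jn J1 has e-setter on 3)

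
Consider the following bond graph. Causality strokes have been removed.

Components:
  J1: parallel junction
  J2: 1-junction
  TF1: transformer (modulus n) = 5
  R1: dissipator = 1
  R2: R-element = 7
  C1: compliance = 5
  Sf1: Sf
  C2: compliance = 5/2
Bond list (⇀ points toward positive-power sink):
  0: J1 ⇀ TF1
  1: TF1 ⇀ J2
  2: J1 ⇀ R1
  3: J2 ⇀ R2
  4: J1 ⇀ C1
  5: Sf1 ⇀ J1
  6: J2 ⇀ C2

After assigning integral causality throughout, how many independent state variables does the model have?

bond 5 stroke→Sf1  (Sf1 fixes flow; stroke at Sf1)
bond 4 stroke→J1  (C1: C, integral causality)
bond 0 stroke→TF1  (J1 effort already set via bond 4)
bond 2 stroke→R1  (J1: bond 4 brought effort, rest push out)
bond 1 stroke→J2  (through TF1, causality passes straight; one stroke at TF1)
bond 6 stroke→J2  (C2 integral (e out))
bond 3 stroke→R2  (J2 needs exactly one f-in)

2  (C1, C2 all integral)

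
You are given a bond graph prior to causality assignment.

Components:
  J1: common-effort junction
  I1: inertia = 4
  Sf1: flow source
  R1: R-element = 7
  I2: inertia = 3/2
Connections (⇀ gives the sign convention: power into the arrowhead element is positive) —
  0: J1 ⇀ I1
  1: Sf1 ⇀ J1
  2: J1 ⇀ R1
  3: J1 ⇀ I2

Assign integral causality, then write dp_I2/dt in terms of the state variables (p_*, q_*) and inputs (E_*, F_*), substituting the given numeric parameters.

#1 stroke at Sf1  (Sf1: flow source, stroke at near end)
#0 stroke at I1  (I1 outputs flow p/I1)
#3 stroke at I2  (I2: I, integral causality)
#2 stroke at J1  (J1: last free bond brings effort in)

dp_I2/dt = 7*F_Sf1 - 7*p_I1/4 - 14*p_I2/3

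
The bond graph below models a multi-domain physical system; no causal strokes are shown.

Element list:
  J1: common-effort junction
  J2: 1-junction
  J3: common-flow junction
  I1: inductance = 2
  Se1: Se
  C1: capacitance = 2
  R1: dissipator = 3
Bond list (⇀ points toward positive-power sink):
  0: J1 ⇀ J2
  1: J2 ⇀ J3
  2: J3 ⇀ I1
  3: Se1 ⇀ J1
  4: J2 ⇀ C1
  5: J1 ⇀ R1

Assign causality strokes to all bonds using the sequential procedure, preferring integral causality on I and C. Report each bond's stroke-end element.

b0 stroke at J2
b1 stroke at J3
b2 stroke at I1
b3 stroke at J1
b4 stroke at J2
b5 stroke at R1

b3 →J1  (Se1 (Se) sets effort on bond)
b0 →J2  (J1: bond 3 brought effort, rest push out)
b5 →R1  (J1: bond 3 brought effort, rest push out)
b2 →I1  (prefer integral on I1)
b1 →J3  (common-f at J3 fixed by 2)
b4 →J2  (J2: bond 1 brought flow, rest push out)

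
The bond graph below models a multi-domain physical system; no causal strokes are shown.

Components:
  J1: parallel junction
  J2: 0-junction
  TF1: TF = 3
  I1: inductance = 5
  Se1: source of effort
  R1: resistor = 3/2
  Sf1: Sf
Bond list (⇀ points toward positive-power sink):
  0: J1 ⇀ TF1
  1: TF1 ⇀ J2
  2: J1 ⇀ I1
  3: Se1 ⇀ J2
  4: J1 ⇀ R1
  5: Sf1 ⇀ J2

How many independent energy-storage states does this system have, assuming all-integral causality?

1  (I1 all integral)

#3 stroke at J2  (source Se1 imposes e)
#5 stroke at Sf1  (Sf1: flow source, stroke at near end)
#1 stroke at TF1  (common-e at J2 fixed by 3)
#0 stroke at J1  (through TF1, causality passes straight; one stroke at TF1)
#2 stroke at I1  (J1 effort already set via bond 0)
#4 stroke at R1  (J1: bond 0 brought effort, rest push out)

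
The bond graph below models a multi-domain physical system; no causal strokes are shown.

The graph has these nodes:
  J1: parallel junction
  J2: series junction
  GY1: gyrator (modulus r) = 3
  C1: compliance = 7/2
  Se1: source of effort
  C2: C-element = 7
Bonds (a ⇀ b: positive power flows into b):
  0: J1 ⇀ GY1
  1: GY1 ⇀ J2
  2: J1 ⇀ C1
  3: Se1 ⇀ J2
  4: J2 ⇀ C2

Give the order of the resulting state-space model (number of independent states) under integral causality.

b3 stroke at J2  (source Se1 imposes e)
b2 stroke at J1  (C1 outputs effort q/C1)
b0 stroke at GY1  (J1: bond 2 brought effort, rest push out)
b1 stroke at GY1  (GY1 both-in/both-out from 0)
b4 stroke at J2  (J2: bond 1 brought flow, rest push out)

2  (C1, C2 all integral)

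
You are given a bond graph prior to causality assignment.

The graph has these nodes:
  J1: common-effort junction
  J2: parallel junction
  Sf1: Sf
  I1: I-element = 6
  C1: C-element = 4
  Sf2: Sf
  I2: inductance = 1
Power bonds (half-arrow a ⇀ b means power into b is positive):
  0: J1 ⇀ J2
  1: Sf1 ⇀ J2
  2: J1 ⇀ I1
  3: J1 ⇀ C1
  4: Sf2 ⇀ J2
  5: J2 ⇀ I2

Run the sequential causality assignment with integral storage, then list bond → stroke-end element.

#0 stroke→J2
#1 stroke→Sf1
#2 stroke→I1
#3 stroke→J1
#4 stroke→Sf2
#5 stroke→I2

β1 →Sf1  (Sf1 (Sf) sets flow on bond)
β4 →Sf2  (source Sf2 imposes f)
β2 →I1  (prefer integral on I1)
β3 →J1  (C1 outputs effort q/C1)
β0 →J2  (common-e at J1 fixed by 3)
β5 →I2  (J2: bond 0 brought effort, rest push out)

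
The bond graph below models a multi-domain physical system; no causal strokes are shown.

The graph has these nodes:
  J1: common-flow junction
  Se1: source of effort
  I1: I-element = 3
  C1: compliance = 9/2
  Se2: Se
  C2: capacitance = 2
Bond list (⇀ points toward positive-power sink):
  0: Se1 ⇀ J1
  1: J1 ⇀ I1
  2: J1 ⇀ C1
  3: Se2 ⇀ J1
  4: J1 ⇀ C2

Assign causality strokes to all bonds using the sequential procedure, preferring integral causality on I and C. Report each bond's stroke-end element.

#0 stroke at J1  (Se1: effort source, stroke at far end)
#3 stroke at J1  (Se2 fixes effort; stroke away)
#1 stroke at I1  (I1 integral (f out))
#2 stroke at J1  (J1: bond 1 brought flow, rest push out)
#4 stroke at J1  (J1: bond 1 brought flow, rest push out)

bond 0 |J1
bond 1 |I1
bond 2 |J1
bond 3 |J1
bond 4 |J1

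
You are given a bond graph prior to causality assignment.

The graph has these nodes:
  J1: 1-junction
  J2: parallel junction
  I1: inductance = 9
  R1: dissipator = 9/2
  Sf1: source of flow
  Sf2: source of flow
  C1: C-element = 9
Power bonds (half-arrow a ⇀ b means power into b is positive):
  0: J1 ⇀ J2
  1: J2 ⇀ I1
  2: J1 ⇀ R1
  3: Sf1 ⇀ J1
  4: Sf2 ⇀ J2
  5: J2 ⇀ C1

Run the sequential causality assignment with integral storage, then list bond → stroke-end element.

b0 →J1
b1 →I1
b2 →J1
b3 →Sf1
b4 →Sf2
b5 →J2

b3 stroke at Sf1  (Sf1 (Sf) sets flow on bond)
b4 stroke at Sf2  (source Sf2 imposes f)
b0 stroke at J1  (J1: bond 3 brought flow, rest push out)
b2 stroke at J1  (1-jn J1 has f-setter on 3)
b1 stroke at I1  (I1 integral (f out))
b5 stroke at J2  (only one effort-in slot at J2)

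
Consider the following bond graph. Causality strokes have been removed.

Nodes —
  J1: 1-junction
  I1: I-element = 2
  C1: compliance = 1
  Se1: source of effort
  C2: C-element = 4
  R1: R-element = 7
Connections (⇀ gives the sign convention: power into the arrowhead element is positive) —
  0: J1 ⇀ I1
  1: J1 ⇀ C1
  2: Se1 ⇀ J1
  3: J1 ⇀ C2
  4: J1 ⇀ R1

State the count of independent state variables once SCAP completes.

3  (C1, C2, I1 all integral)

#2 stroke at J1  (Se1: effort source, stroke at far end)
#0 stroke at I1  (I1 integral (f out))
#1 stroke at J1  (1-jn J1 has f-setter on 0)
#3 stroke at J1  (J1 flow already set via bond 0)
#4 stroke at J1  (J1 flow already set via bond 0)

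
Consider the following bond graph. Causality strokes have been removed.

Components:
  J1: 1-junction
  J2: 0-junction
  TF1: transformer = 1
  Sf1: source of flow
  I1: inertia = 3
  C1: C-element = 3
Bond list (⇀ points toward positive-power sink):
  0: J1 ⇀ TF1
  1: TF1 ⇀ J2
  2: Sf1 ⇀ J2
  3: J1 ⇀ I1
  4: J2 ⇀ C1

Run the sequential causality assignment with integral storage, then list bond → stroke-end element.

#2 →Sf1  (source Sf1 imposes f)
#3 →I1  (I1 integral (f out))
#0 →J1  (1-jn J1 has f-setter on 3)
#1 →TF1  (TF1: transformer flips bond 0)
#4 →J2  (closing 0-jn rule on J2)

#0 stroke→J1
#1 stroke→TF1
#2 stroke→Sf1
#3 stroke→I1
#4 stroke→J2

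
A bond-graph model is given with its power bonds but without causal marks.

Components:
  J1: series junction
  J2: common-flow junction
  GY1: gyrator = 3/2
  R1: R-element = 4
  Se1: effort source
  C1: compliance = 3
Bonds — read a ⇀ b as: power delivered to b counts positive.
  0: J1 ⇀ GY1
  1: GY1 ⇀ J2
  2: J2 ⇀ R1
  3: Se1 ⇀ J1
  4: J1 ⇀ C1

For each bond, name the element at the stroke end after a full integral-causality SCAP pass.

bond 0 stroke at GY1
bond 1 stroke at GY1
bond 2 stroke at J2
bond 3 stroke at J1
bond 4 stroke at J1

β3 stroke at J1  (Se1: effort source, stroke at far end)
β4 stroke at J1  (prefer integral on C1)
β0 stroke at GY1  (J1 needs exactly one f-in)
β1 stroke at GY1  (GY1 both-in/both-out from 0)
β2 stroke at J2  (J2: bond 1 brought flow, rest push out)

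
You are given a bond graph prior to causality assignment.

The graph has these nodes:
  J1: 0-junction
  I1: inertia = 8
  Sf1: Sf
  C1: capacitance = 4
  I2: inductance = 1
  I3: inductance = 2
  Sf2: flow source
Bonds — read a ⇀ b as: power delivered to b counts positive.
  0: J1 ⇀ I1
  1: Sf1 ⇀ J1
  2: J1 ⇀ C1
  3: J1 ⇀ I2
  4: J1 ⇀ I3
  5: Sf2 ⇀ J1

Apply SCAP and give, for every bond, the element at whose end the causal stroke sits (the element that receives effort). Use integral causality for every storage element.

β0 →I1
β1 →Sf1
β2 →J1
β3 →I2
β4 →I3
β5 →Sf2

β1 |Sf1  (Sf1: flow source, stroke at near end)
β5 |Sf2  (Sf2: flow source, stroke at near end)
β0 |I1  (I1 outputs flow p/I1)
β2 |J1  (prefer integral on C1)
β3 |I2  (0-jn J1 has e-setter on 2)
β4 |I3  (0-jn J1 has e-setter on 2)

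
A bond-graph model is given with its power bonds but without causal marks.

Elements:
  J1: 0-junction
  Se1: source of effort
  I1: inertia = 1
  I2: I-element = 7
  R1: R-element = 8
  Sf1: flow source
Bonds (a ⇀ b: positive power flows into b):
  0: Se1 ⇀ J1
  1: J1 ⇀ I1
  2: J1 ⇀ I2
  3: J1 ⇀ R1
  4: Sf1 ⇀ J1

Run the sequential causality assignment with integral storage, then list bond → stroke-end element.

β0 |J1  (Se1 fixes effort; stroke away)
β4 |Sf1  (Sf1 fixes flow; stroke at Sf1)
β1 |I1  (common-e at J1 fixed by 0)
β2 |I2  (0-jn J1 has e-setter on 0)
β3 |R1  (J1 effort already set via bond 0)

#0 stroke→J1
#1 stroke→I1
#2 stroke→I2
#3 stroke→R1
#4 stroke→Sf1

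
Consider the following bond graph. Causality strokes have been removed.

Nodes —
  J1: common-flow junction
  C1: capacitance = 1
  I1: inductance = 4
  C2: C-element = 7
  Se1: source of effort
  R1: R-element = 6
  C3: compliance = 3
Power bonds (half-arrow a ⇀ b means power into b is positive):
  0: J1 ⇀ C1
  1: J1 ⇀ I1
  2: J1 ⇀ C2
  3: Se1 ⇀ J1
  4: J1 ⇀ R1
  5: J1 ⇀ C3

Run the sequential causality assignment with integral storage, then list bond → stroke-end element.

β0 stroke at J1
β1 stroke at I1
β2 stroke at J1
β3 stroke at J1
β4 stroke at J1
β5 stroke at J1

bond 3 |J1  (Se1: effort source, stroke at far end)
bond 0 |J1  (prefer integral on C1)
bond 1 |I1  (I1 integral (f out))
bond 2 |J1  (1-jn J1 has f-setter on 1)
bond 4 |J1  (J1 flow already set via bond 1)
bond 5 |J1  (J1: bond 1 brought flow, rest push out)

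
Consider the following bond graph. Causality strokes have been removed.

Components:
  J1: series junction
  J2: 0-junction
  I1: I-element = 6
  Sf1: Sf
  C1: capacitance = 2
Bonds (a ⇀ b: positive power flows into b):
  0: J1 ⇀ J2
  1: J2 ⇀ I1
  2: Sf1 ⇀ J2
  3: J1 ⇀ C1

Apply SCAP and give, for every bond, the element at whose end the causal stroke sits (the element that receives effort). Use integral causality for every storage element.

#2 →Sf1  (source Sf1 imposes f)
#1 →I1  (prefer integral on I1)
#0 →J2  (closing 0-jn rule on J2)
#3 →J1  (J1 flow already set via bond 0)

b0 stroke at J2
b1 stroke at I1
b2 stroke at Sf1
b3 stroke at J1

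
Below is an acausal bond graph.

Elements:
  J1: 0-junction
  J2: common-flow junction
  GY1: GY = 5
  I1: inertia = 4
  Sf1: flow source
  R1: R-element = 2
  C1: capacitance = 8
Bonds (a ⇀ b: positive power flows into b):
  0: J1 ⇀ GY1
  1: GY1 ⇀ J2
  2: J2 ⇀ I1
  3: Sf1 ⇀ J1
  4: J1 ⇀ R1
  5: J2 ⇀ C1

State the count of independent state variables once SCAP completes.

β3 →Sf1  (Sf1 fixes flow; stroke at Sf1)
β2 →I1  (I1 outputs flow p/I1)
β1 →J2  (J2: bond 2 brought flow, rest push out)
β5 →J2  (J2: bond 2 brought flow, rest push out)
β0 →J1  (GY1 both-in/both-out from 1)
β4 →R1  (common-e at J1 fixed by 0)

2  (C1, I1 all integral)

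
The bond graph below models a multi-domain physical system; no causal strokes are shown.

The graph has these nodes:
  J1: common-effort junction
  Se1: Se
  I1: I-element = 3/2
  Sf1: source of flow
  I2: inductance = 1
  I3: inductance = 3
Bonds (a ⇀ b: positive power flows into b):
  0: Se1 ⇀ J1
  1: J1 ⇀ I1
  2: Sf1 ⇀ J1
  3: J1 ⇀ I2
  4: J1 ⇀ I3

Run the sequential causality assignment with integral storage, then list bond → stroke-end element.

#0 stroke at J1  (Se1: effort source, stroke at far end)
#2 stroke at Sf1  (source Sf1 imposes f)
#1 stroke at I1  (common-e at J1 fixed by 0)
#3 stroke at I2  (0-jn J1 has e-setter on 0)
#4 stroke at I3  (J1: bond 0 brought effort, rest push out)

bond 0 →J1
bond 1 →I1
bond 2 →Sf1
bond 3 →I2
bond 4 →I3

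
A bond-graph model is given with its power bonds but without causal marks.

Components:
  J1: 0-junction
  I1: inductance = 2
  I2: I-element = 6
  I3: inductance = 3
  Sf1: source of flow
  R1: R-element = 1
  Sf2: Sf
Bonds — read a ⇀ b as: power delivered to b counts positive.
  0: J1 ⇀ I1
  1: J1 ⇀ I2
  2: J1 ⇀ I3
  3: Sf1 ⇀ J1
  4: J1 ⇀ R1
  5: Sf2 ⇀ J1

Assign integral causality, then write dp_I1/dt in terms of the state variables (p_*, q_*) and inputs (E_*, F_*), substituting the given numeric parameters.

β3 stroke at Sf1  (Sf1: flow source, stroke at near end)
β5 stroke at Sf2  (Sf2 fixes flow; stroke at Sf2)
β0 stroke at I1  (I1 integral (f out))
β1 stroke at I2  (I2 integral (f out))
β2 stroke at I3  (I3 outputs flow p/I3)
β4 stroke at J1  (closing 0-jn rule on J1)

dp_I1/dt = F_Sf1 + F_Sf2 - p_I1/2 - p_I2/6 - p_I3/3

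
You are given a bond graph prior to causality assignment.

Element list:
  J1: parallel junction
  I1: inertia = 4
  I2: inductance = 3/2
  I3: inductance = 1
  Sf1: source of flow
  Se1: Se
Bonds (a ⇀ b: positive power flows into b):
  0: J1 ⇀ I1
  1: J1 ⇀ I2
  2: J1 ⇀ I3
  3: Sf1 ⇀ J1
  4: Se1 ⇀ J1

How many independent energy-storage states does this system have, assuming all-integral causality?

bond 3 |Sf1  (Sf1 fixes flow; stroke at Sf1)
bond 4 |J1  (Se1: effort source, stroke at far end)
bond 0 |I1  (J1 effort already set via bond 4)
bond 1 |I2  (J1 effort already set via bond 4)
bond 2 |I3  (0-jn J1 has e-setter on 4)

3  (I1, I2, I3 all integral)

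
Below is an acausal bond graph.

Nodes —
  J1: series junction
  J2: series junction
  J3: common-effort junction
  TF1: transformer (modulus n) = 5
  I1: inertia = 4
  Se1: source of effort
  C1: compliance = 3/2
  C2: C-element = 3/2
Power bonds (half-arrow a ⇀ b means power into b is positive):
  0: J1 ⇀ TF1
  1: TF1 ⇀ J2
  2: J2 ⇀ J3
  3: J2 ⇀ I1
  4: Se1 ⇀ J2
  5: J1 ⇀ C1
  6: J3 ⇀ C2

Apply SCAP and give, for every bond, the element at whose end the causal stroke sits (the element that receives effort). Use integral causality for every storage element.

β0 →TF1
β1 →J2
β2 →J2
β3 →I1
β4 →J2
β5 →J1
β6 →J3

bond 4 stroke→J2  (Se1 fixes effort; stroke away)
bond 3 stroke→I1  (I1: I, integral causality)
bond 1 stroke→J2  (J2 flow already set via bond 3)
bond 2 stroke→J2  (1-jn J2 has f-setter on 3)
bond 6 stroke→J3  (J3: last free bond brings effort in)
bond 0 stroke→TF1  (TF1 one-in-one-out from 1)
bond 5 stroke→J1  (J1 flow already set via bond 0)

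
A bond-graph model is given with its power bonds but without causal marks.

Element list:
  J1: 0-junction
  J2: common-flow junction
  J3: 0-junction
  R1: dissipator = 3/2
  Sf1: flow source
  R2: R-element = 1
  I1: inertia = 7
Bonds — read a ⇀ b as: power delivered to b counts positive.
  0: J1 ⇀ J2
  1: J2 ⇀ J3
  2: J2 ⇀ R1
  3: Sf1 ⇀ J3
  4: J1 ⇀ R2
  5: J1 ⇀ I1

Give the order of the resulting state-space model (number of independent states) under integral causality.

#3 stroke→Sf1  (Sf1 fixes flow; stroke at Sf1)
#1 stroke→J3  (only one effort-in slot at J3)
#0 stroke→J2  (1-jn J2 has f-setter on 1)
#2 stroke→J2  (common-f at J2 fixed by 1)
#5 stroke→I1  (I1: I, integral causality)
#4 stroke→J1  (J1: last free bond brings effort in)

1  (I1 all integral)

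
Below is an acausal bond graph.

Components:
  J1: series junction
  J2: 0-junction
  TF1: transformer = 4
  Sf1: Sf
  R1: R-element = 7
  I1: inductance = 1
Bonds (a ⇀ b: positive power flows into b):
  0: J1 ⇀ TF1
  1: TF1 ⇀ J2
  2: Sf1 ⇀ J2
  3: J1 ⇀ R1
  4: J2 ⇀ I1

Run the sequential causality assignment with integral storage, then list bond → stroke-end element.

#2 stroke at Sf1  (Sf1: flow source, stroke at near end)
#4 stroke at I1  (I1 outputs flow p/I1)
#1 stroke at J2  (J2: last free bond brings effort in)
#0 stroke at TF1  (through TF1, causality passes straight; one stroke at TF1)
#3 stroke at J1  (1-jn J1 has f-setter on 0)

bond 0 stroke→TF1
bond 1 stroke→J2
bond 2 stroke→Sf1
bond 3 stroke→J1
bond 4 stroke→I1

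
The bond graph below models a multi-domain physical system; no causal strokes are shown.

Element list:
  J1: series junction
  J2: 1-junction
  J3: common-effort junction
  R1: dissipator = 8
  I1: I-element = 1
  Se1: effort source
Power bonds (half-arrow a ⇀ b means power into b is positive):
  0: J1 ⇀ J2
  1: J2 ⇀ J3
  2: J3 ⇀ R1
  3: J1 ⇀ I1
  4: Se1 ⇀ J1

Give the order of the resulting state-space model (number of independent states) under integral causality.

bond 4 stroke→J1  (Se1 (Se) sets effort on bond)
bond 3 stroke→I1  (prefer integral on I1)
bond 0 stroke→J1  (J1: bond 3 brought flow, rest push out)
bond 1 stroke→J2  (1-jn J2 has f-setter on 0)
bond 2 stroke→J3  (J3 needs exactly one e-in)

1  (I1 all integral)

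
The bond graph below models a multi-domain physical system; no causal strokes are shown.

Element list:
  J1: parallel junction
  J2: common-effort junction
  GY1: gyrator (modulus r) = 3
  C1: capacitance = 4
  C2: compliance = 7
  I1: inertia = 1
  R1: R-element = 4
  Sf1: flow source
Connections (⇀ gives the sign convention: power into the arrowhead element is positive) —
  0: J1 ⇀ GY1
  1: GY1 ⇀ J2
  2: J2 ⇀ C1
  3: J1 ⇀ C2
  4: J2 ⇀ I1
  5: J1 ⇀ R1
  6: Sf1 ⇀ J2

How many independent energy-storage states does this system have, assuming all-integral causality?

b6 stroke→Sf1  (Sf1 fixes flow; stroke at Sf1)
b2 stroke→J2  (C1: C, integral causality)
b1 stroke→GY1  (J2 effort already set via bond 2)
b4 stroke→I1  (J2 effort already set via bond 2)
b0 stroke→GY1  (through GY1, causality inverts; strokes same side of GY1)
b3 stroke→J1  (C2 outputs effort q/C2)
b5 stroke→R1  (J1 effort already set via bond 3)

3  (C1, C2, I1 all integral)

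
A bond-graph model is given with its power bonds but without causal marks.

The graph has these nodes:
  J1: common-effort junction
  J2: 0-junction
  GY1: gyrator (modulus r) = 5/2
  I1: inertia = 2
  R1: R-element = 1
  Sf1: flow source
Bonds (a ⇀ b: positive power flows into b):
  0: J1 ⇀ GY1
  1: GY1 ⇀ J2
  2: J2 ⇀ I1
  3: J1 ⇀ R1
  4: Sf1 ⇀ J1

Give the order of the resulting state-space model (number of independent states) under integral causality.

1  (I1 all integral)

β4 |Sf1  (Sf1: flow source, stroke at near end)
β2 |I1  (I1 integral (f out))
β1 |J2  (J2: last free bond brings effort in)
β0 |J1  (through GY1, causality inverts; strokes same side of GY1)
β3 |R1  (common-e at J1 fixed by 0)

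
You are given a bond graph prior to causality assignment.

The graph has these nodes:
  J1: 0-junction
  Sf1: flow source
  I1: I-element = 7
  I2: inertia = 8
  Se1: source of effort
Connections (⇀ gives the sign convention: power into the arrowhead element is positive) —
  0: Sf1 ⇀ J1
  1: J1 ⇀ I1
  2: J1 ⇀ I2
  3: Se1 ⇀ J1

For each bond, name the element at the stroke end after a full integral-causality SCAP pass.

b0 stroke at Sf1  (Sf1 (Sf) sets flow on bond)
b3 stroke at J1  (Se1 fixes effort; stroke away)
b1 stroke at I1  (J1: bond 3 brought effort, rest push out)
b2 stroke at I2  (common-e at J1 fixed by 3)

β0 →Sf1
β1 →I1
β2 →I2
β3 →J1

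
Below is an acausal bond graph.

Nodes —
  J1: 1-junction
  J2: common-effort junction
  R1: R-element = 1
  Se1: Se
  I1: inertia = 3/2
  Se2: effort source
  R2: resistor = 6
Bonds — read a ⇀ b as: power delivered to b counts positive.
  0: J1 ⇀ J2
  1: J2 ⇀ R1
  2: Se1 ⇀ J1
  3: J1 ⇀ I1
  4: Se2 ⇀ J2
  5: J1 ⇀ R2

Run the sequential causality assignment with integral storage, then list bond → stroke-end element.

β0 stroke at J1
β1 stroke at R1
β2 stroke at J1
β3 stroke at I1
β4 stroke at J2
β5 stroke at J1

β2 stroke at J1  (Se1 (Se) sets effort on bond)
β4 stroke at J2  (Se2 (Se) sets effort on bond)
β0 stroke at J1  (0-jn J2 has e-setter on 4)
β1 stroke at R1  (common-e at J2 fixed by 4)
β3 stroke at I1  (I1: I, integral causality)
β5 stroke at J1  (J1: bond 3 brought flow, rest push out)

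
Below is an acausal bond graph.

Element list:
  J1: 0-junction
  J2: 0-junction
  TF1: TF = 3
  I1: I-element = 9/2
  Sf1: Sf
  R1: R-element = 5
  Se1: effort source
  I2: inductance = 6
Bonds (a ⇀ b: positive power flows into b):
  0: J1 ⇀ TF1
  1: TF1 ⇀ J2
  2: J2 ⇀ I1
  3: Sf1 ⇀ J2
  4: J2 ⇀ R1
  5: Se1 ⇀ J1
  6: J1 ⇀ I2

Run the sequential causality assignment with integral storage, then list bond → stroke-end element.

#3 |Sf1  (Sf1: flow source, stroke at near end)
#5 |J1  (source Se1 imposes e)
#0 |TF1  (common-e at J1 fixed by 5)
#6 |I2  (common-e at J1 fixed by 5)
#1 |J2  (TF TF1: opposite of bond 0)
#2 |I1  (common-e at J2 fixed by 1)
#4 |R1  (common-e at J2 fixed by 1)

#0 stroke at TF1
#1 stroke at J2
#2 stroke at I1
#3 stroke at Sf1
#4 stroke at R1
#5 stroke at J1
#6 stroke at I2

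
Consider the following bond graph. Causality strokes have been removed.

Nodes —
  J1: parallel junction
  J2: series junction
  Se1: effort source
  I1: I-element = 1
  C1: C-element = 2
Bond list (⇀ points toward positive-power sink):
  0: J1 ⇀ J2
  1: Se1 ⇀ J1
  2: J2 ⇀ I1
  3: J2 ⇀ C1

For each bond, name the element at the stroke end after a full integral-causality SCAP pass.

#1 →J1  (source Se1 imposes e)
#0 →J2  (0-jn J1 has e-setter on 1)
#2 →I1  (I1 outputs flow p/I1)
#3 →J2  (J2: bond 2 brought flow, rest push out)

b0 stroke at J2
b1 stroke at J1
b2 stroke at I1
b3 stroke at J2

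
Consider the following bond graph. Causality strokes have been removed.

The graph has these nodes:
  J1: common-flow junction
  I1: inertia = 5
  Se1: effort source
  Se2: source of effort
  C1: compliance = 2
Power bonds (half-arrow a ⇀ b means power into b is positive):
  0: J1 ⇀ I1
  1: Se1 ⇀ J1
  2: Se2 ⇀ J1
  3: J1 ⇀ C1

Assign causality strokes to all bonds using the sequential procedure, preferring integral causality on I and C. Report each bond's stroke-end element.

#1 |J1  (Se1 (Se) sets effort on bond)
#2 |J1  (source Se2 imposes e)
#0 |I1  (I1 outputs flow p/I1)
#3 |J1  (1-jn J1 has f-setter on 0)

b0 stroke→I1
b1 stroke→J1
b2 stroke→J1
b3 stroke→J1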